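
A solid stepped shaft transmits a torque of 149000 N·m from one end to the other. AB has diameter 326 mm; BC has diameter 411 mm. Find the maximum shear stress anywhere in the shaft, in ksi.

3.18 ksi

Under the same torque, τ_max = 16T/(πd³) is largest where d is smallest — segment AB (d = 326 mm).
τ_max = 16·149000/(π·(0.326)³) = 2.190×10^7 Pa.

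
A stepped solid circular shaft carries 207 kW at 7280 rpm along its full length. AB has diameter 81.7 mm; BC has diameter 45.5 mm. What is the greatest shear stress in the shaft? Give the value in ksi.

ω = 2π·7280/60 = 762.4 rad/s, so T = P/ω = 207×10³ / 762.4 = 271.5 N·m.
Under the same torque, τ_max = 16T/(πd³) is largest where d is smallest — segment BC (d = 45.5 mm).
τ_max = 16·271.5/(π·(0.0455)³) = 1.468×10^7 Pa.

2.13 ksi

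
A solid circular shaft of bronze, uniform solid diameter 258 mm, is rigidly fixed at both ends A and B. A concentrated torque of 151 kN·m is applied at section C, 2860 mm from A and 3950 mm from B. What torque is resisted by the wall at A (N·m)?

With uniform GJ and both ends fixed, compatibility θ_AC = θ_CB gives T_A·a = T_B·b, together with T_A + T_B = T₀.
T_A = T₀·b/(a+b) = 151000·3950/6810 = 87580 N·m; T_B = 63420 N·m.

87600 N·m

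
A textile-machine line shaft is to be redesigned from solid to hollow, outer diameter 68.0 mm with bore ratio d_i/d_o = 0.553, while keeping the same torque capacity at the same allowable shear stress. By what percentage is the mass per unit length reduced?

25.9 %

Equal τ_max and T ⇒ the solid shaft needs d_s³ = d_o³(1−k⁴), so d_s = 68.0·(1−0.553⁴)^(1/3) = 65.81 mm.
Area ratio A_h/A_s = d_o²(1−k²)/d_s² = (1−k²)/(1−k⁴)^(2/3) = 0.7412.
Mass saving = 1 − 0.7412 = 25.9 %.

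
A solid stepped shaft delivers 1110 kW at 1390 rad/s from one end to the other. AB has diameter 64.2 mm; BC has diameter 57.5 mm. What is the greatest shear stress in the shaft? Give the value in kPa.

ω = 1390 rad/s, so T = P/ω = 1110×10³ / 1390 = 798.6 N·m.
Under the same torque, τ_max = 16T/(πd³) is largest where d is smallest — segment BC (d = 57.5 mm).
τ_max = 16·798.6/(π·(0.0575)³) = 2.139×10^7 Pa.

21400 kPa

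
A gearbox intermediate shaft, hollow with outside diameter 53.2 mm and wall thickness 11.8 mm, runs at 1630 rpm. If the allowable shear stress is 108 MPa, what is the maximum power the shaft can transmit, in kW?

J = π(d_o⁴ − d_i⁴)/32 = π(0.0532⁴ − 0.0296⁴)/32 = 7.110×10^-7 m⁴.
T_max = τ_allow·J/r = 1.08×10^8 × 7.110×10^-7 / 0.0266 = 2887 N·m.
ω = 2π·1630/60 = 170.7 rad/s, so P_max = T_max·ω = 4.928×10^5 W.

493 kW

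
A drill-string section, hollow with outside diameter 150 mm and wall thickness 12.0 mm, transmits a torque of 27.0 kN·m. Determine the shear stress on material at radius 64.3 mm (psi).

10100 psi

J = π(d_o⁴ − d_i⁴)/32 = π(0.150⁴ − 0.126⁴)/32 = 2.496×10^-5 m⁴.
Shear stress varies linearly with radius: τ = T·r/J = 27000 × 0.0643 / 2.496×10^-5 = 6.957×10^7 Pa.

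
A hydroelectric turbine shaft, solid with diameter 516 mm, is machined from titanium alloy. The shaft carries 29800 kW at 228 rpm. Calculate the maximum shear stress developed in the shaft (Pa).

ω = 2π·228/60 = 23.88 rad/s, so T = P/ω = 29800×10³ / 23.88 = 1.248e6 N·m.
J = πd⁴/32 = π(0.516)⁴/32 = 6.960×10^-3 m⁴.
τ_max = T·r/J = 1.248e6 × 0.258 / 6.960×10^-3 = 4.627×10^7 Pa.

4.63e7 Pa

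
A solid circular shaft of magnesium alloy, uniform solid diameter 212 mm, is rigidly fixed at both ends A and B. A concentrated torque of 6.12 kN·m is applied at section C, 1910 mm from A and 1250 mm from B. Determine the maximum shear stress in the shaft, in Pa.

1.98e6 Pa

With uniform GJ and both ends fixed, compatibility θ_AC = θ_CB gives T_A·a = T_B·b, together with T_A + T_B = T₀.
T_A = T₀·b/(a+b) = 6120·1250/3160 = 2421 N·m; T_B = 3699 N·m.
τ in each portion: τ_AC = 1.29×10^6 Pa, τ_CB = 1.98×10^6 Pa; maximum is in CB.
τ_max = T_CB·r/J = 3699·0.106/1.98×10^-4 = 1.977×10^6 Pa.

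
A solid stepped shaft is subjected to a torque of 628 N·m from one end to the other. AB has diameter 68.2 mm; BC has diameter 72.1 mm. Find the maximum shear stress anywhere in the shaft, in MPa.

10.1 MPa

Under the same torque, τ_max = 16T/(πd³) is largest where d is smallest — segment AB (d = 68.2 mm).
τ_max = 16·628.0/(π·(0.0682)³) = 1.008×10^7 Pa.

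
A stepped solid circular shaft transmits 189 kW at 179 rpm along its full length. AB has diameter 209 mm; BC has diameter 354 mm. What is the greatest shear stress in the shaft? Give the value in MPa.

5.62 MPa

ω = 2π·179/60 = 18.74 rad/s, so T = P/ω = 189×10³ / 18.74 = 10080 N·m.
Under the same torque, τ_max = 16T/(πd³) is largest where d is smallest — segment AB (d = 209 mm).
τ_max = 16·10080/(π·(0.209)³) = 5.625×10^6 Pa.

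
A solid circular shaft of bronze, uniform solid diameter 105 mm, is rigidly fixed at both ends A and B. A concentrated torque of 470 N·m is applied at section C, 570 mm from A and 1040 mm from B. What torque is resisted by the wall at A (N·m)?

With uniform GJ and both ends fixed, compatibility θ_AC = θ_CB gives T_A·a = T_B·b, together with T_A + T_B = T₀.
T_A = T₀·b/(a+b) = 470.0·1040/1610 = 303.6 N·m; T_B = 166.4 N·m.

304 N·m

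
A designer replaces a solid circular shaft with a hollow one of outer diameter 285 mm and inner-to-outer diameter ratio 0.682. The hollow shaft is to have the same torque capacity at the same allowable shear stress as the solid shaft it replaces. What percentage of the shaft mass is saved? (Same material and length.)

37.1 %

Equal τ_max and T ⇒ the solid shaft needs d_s³ = d_o³(1−k⁴), so d_s = 285·(1−0.682⁴)^(1/3) = 262.8 mm.
Area ratio A_h/A_s = d_o²(1−k²)/d_s² = (1−k²)/(1−k⁴)^(2/3) = 0.6293.
Mass saving = 1 − 0.6293 = 37.1 %.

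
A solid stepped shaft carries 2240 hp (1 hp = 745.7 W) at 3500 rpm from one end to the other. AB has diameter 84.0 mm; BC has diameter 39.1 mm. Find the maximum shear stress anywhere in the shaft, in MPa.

ω = 2π·3500/60 = 366.5 rad/s, so T = P/ω = 2240×745.7 / 366.5 = 4557 N·m.
Under the same torque, τ_max = 16T/(πd³) is largest where d is smallest — segment BC (d = 39.1 mm).
τ_max = 16·4557/(π·(0.0391)³) = 3.883×10^8 Pa.

388 MPa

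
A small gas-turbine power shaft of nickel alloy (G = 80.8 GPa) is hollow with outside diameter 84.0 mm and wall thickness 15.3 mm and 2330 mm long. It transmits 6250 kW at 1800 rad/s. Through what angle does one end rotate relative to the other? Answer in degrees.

ω = 1800 rad/s, so T = P/ω = 6250×10³ / 1800 = 3472 N·m.
J = π(d_o⁴ − d_i⁴)/32 = π(0.0840⁴ − 0.0534⁴)/32 = 4.090×10^-6 m⁴.
θ = T·L/(G·J) = 3472 × 2.33 / (80.8×10⁹ × 4.090×10^-6) = 0.02448 rad.

1.40°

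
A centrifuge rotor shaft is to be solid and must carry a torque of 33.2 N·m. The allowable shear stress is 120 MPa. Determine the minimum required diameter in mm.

For a solid shaft τ_max = 16T/(πd³), so d = (16T/(π τ_allow))^(1/3) = (16·33.20/(π·1.20×10^8))^(1/3) = 0.01121 m.

11.2 mm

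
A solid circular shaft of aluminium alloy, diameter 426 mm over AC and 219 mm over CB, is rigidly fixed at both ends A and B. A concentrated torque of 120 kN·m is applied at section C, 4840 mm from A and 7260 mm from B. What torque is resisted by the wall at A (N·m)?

115000 N·m

Compatibility: T_A·a/J_AC = T_B·b/J_CB with T_A + T_B = T₀.
J_AC = 3.23×10^-3 m⁴, J_CB = 2.26×10^-4 m⁴, so T_A = T₀·(J_AC/a)/((J_AC/a)+(J_CB/b)) = 114700 N·m, T_B = 5339 N·m.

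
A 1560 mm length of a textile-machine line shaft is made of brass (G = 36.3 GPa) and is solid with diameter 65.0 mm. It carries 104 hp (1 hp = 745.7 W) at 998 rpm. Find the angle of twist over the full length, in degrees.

1.04°

ω = 2π·998/60 = 104.5 rad/s, so T = P/ω = 104×745.7 / 104.5 = 742.1 N·m.
J = πd⁴/32 = π(0.0650)⁴/32 = 1.752×10^-6 m⁴.
θ = T·L/(G·J) = 742.1 × 1.56 / (36.3×10⁹ × 1.752×10^-6) = 0.01820 rad.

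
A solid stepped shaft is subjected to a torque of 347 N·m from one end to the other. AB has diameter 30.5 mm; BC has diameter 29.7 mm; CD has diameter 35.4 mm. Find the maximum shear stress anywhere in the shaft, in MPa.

Under the same torque, τ_max = 16T/(πd³) is largest where d is smallest — segment BC (d = 29.7 mm).
τ_max = 16·347.0/(π·(0.0297)³) = 6.746×10^7 Pa.

67.5 MPa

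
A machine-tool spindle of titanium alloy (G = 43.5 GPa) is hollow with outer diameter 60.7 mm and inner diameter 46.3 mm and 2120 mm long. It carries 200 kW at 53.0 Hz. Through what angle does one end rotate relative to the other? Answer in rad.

0.0332 rad

ω = 2π·53.0 = 333.0 rad/s, so T = P/ω = 200×10³ / 333.0 = 600.6 N·m.
J = π(d_o⁴ − d_i⁴)/32 = π(0.0607⁴ − 0.0463⁴)/32 = 8.816×10^-7 m⁴.
θ = T·L/(G·J) = 600.6 × 2.12 / (43.5×10⁹ × 8.816×10^-7) = 0.03320 rad.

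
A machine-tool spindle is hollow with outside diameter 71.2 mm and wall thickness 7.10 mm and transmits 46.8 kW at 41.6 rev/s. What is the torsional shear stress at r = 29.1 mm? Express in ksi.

ω = 2π·41.6 = 261.4 rad/s, so T = P/ω = 46.8×10³ / 261.4 = 179.0 N·m.
J = π(d_o⁴ − d_i⁴)/32 = π(0.0712⁴ − 0.0570⁴)/32 = 1.487×10^-6 m⁴.
Shear stress varies linearly with radius: τ = T·r/J = 179.0 × 0.0291 / 1.487×10^-6 = 3.505×10^6 Pa.

0.508 ksi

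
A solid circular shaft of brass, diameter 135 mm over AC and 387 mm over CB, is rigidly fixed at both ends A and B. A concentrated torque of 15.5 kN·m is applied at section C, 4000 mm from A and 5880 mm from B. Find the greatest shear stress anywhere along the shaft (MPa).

1.33 MPa

Compatibility: T_A·a/J_AC = T_B·b/J_CB with T_A + T_B = T₀.
J_AC = 3.26×10^-5 m⁴, J_CB = 2.20×10^-3 m⁴, so T_A = T₀·(J_AC/a)/((J_AC/a)+(J_CB/b)) = 330.2 N·m, T_B = 15170 N·m.
τ in each portion: τ_AC = 6.84×10^5 Pa, τ_CB = 1.33×10^6 Pa; maximum is in CB.
τ_max = T_CB·r/J = 15170·0.194/2.20×10^-3 = 1.333×10^6 Pa.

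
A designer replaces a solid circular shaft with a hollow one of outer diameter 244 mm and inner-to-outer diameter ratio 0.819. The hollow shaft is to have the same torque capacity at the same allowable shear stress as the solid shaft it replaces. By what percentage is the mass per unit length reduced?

51.0 %

Equal τ_max and T ⇒ the solid shaft needs d_s³ = d_o³(1−k⁴), so d_s = 244·(1−0.819⁴)^(1/3) = 199.9 mm.
Area ratio A_h/A_s = d_o²(1−k²)/d_s² = (1−k²)/(1−k⁴)^(2/3) = 0.4904.
Mass saving = 1 − 0.4904 = 51.0 %.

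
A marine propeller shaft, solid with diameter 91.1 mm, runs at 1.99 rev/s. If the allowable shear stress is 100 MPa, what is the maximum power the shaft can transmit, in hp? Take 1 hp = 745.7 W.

249 hp

J = πd⁴/32 = π(0.0911)⁴/32 = 6.762×10^-6 m⁴.
T_max = τ_allow·J/r = 1.00×10^8 × 6.762×10^-6 / 0.0456 = 14850 N·m.
ω = 2π·1.99 = 12.50 rad/s, so P_max = T_max·ω = 1.856×10^5 W.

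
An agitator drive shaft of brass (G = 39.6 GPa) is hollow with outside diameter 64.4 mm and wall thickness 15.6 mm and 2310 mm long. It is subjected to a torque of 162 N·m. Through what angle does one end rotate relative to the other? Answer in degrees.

J = π(d_o⁴ − d_i⁴)/32 = π(0.0644⁴ − 0.0332⁴)/32 = 1.569×10^-6 m⁴.
θ = T·L/(G·J) = 162.0 × 2.31 / (39.6×10⁹ × 1.569×10^-6) = 6.021×10^-3 rad.

0.345°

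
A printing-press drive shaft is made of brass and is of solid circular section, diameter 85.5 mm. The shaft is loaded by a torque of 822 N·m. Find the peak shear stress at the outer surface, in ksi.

0.971 ksi

J = πd⁴/32 = π(0.0855)⁴/32 = 5.246×10^-6 m⁴.
τ_max = T·r/J = 822.0 × 0.0428 / 5.246×10^-6 = 6.698×10^6 Pa.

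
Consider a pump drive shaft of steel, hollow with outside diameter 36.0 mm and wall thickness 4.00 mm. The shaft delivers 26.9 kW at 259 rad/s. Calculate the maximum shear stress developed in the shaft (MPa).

ω = 259 rad/s, so T = P/ω = 26.9×10³ / 259.0 = 103.9 N·m.
J = π(d_o⁴ − d_i⁴)/32 = π(0.0360⁴ − 0.0280⁴)/32 = 1.046×10^-7 m⁴.
τ_max = T·r/J = 103.9 × 0.0180 / 1.046×10^-7 = 1.788×10^7 Pa.

17.9 MPa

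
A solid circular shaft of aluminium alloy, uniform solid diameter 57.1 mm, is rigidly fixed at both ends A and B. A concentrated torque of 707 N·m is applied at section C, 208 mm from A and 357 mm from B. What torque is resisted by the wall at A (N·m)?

447 N·m

With uniform GJ and both ends fixed, compatibility θ_AC = θ_CB gives T_A·a = T_B·b, together with T_A + T_B = T₀.
T_A = T₀·b/(a+b) = 707.0·357/565.0 = 446.7 N·m; T_B = 260.3 N·m.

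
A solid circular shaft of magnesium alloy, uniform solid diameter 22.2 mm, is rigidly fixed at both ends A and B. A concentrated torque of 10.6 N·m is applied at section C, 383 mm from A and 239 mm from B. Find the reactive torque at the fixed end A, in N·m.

With uniform GJ and both ends fixed, compatibility θ_AC = θ_CB gives T_A·a = T_B·b, together with T_A + T_B = T₀.
T_A = T₀·b/(a+b) = 10.60·239/622.0 = 4.073 N·m; T_B = 6.527 N·m.

4.07 N·m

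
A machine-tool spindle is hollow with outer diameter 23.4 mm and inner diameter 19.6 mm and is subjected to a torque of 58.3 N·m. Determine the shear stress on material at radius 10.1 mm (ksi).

J = π(d_o⁴ − d_i⁴)/32 = π(0.0234⁴ − 0.0196⁴)/32 = 1.495×10^-8 m⁴.
Shear stress varies linearly with radius: τ = T·r/J = 58.30 × 0.0101 / 1.495×10^-8 = 3.940×10^7 Pa.

5.71 ksi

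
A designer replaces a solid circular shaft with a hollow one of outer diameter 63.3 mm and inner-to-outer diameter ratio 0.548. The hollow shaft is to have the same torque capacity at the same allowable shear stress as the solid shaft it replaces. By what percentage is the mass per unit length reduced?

25.5 %

Equal τ_max and T ⇒ the solid shaft needs d_s³ = d_o³(1−k⁴), so d_s = 63.3·(1−0.548⁴)^(1/3) = 61.34 mm.
Area ratio A_h/A_s = d_o²(1−k²)/d_s² = (1−k²)/(1−k⁴)^(2/3) = 0.7452.
Mass saving = 1 − 0.7452 = 25.5 %.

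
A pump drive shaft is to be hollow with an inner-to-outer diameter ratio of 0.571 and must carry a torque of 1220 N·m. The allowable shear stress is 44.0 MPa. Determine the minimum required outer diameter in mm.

54.1 mm

For a hollow shaft with d_i/d_o = 0.571: τ_max = 16T/(π d_o³ (1−k⁴)), so d_o = [16T/(π τ_allow (1−k⁴))]^(1/3) = [16·1220/(π·4.40×10^7·0.8937)]^(1/3) = 0.05406 m.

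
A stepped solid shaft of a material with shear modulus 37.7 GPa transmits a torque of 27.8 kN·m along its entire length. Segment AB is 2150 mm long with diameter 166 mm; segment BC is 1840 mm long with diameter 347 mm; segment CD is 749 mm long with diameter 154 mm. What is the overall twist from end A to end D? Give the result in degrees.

1.85°

J_AB = π(0.166)⁴/32 = 7.45×10^-5 m⁴; J_BC = π(0.347)⁴/32 = 1.42×10^-3 m⁴; J_CD = π(0.154)⁴/32 = 5.52×10^-5 m⁴.
θ = (T/G)·Σ L_i/J_i = (27800/37.7×10⁹)·(2.15/7.45×10^-5 + 1.84/1.42×10^-3 + 0.749/5.52×10^-5) = 0.03222 rad.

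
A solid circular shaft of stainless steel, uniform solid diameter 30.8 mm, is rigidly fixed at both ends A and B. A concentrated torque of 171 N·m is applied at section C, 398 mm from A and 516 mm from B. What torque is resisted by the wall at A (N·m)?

96.5 N·m

With uniform GJ and both ends fixed, compatibility θ_AC = θ_CB gives T_A·a = T_B·b, together with T_A + T_B = T₀.
T_A = T₀·b/(a+b) = 171.0·516/914.0 = 96.54 N·m; T_B = 74.46 N·m.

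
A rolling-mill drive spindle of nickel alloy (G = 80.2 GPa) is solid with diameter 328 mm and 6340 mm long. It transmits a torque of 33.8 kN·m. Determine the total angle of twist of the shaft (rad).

J = πd⁴/32 = π(0.328)⁴/32 = 1.136×10^-3 m⁴.
θ = T·L/(G·J) = 33800 × 6.34 / (80.2×10⁹ × 1.136×10^-3) = 2.351×10^-3 rad.

0.00235 rad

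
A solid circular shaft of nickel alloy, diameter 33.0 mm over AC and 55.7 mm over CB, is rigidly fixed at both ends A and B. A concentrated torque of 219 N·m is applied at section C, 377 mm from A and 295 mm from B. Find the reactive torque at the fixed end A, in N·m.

19.3 N·m

Compatibility: T_A·a/J_AC = T_B·b/J_CB with T_A + T_B = T₀.
J_AC = 1.16×10^-7 m⁴, J_CB = 9.45×10^-7 m⁴, so T_A = T₀·(J_AC/a)/((J_AC/a)+(J_CB/b)) = 19.26 N·m, T_B = 199.7 N·m.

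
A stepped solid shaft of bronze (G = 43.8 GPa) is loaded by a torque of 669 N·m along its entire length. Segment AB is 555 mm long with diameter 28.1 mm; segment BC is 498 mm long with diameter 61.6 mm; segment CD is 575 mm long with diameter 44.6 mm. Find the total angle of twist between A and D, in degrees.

J_AB = π(0.0281)⁴/32 = 6.12×10^-8 m⁴; J_BC = π(0.0616)⁴/32 = 1.41×10^-6 m⁴; J_CD = π(0.0446)⁴/32 = 3.88×10^-7 m⁴.
θ = (T/G)·Σ L_i/J_i = (669.0/43.8×10⁹)·(0.555/6.12×10^-8 + 0.498/1.41×10^-6 + 0.575/3.88×10^-7) = 0.1665 rad.

9.54°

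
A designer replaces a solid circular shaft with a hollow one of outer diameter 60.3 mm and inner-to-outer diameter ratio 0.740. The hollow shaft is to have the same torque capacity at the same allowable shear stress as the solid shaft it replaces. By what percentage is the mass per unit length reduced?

Equal τ_max and T ⇒ the solid shaft needs d_s³ = d_o³(1−k⁴), so d_s = 60.3·(1−0.740⁴)^(1/3) = 53.54 mm.
Area ratio A_h/A_s = d_o²(1−k²)/d_s² = (1−k²)/(1−k⁴)^(2/3) = 0.5738.
Mass saving = 1 − 0.5738 = 42.6 %.

42.6 %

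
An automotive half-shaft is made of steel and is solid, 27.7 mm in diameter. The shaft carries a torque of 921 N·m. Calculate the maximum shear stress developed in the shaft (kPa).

221000 kPa

J = πd⁴/32 = π(0.0277)⁴/32 = 5.780×10^-8 m⁴.
τ_max = T·r/J = 921.0 × 0.0138 / 5.780×10^-8 = 2.207×10^8 Pa.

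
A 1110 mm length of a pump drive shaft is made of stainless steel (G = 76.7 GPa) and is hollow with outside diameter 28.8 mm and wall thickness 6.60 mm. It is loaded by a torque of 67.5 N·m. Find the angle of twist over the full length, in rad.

J = π(d_o⁴ − d_i⁴)/32 = π(0.0288⁴ − 0.0156⁴)/32 = 6.173×10^-8 m⁴.
θ = T·L/(G·J) = 67.50 × 1.11 / (76.7×10⁹ × 6.173×10^-8) = 0.01583 rad.

0.0158 rad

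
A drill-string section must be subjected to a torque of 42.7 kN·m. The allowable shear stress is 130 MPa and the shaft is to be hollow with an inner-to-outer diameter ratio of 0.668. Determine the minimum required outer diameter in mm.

For a hollow shaft with d_i/d_o = 0.668: τ_max = 16T/(π d_o³ (1−k⁴)), so d_o = [16T/(π τ_allow (1−k⁴))]^(1/3) = [16·42700/(π·1.30×10^8·0.8009)]^(1/3) = 0.1278 m.

128 mm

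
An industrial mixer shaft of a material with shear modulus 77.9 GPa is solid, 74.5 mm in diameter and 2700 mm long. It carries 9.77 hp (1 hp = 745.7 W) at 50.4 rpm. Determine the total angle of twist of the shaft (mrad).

ω = 2π·50.4/60 = 5.278 rad/s, so T = P/ω = 9.77×745.7 / 5.278 = 1380 N·m.
J = πd⁴/32 = π(0.0745)⁴/32 = 3.024×10^-6 m⁴.
θ = T·L/(G·J) = 1380 × 2.70 / (77.9×10⁹ × 3.024×10^-6) = 0.01582 rad.

15.8 mrad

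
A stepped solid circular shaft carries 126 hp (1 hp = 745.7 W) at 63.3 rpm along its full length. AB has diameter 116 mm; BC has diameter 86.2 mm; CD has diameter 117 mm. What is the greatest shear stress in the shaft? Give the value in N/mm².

113 N/mm²

ω = 2π·63.3/60 = 6.629 rad/s, so T = P/ω = 126×745.7 / 6.629 = 14170 N·m.
Under the same torque, τ_max = 16T/(πd³) is largest where d is smallest — segment BC (d = 86.2 mm).
τ_max = 16·14170/(π·(0.0862)³) = 1.127×10^8 Pa.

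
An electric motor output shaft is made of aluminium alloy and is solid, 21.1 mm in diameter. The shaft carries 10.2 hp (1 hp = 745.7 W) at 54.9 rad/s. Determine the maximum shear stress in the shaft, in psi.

ω = 54.9 rad/s, so T = P/ω = 10.2×745.7 / 54.90 = 138.5 N·m.
J = πd⁴/32 = π(0.0211)⁴/32 = 1.946×10^-8 m⁴.
τ_max = T·r/J = 138.5 × 0.0106 / 1.946×10^-8 = 7.511×10^7 Pa.

10900 psi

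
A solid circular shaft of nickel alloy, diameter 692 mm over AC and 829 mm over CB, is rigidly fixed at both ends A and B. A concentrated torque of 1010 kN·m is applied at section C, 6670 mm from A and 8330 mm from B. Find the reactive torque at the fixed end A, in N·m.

381000 N·m

Compatibility: T_A·a/J_AC = T_B·b/J_CB with T_A + T_B = T₀.
J_AC = 0.0225 m⁴, J_CB = 0.0464 m⁴, so T_A = T₀·(J_AC/a)/((J_AC/a)+(J_CB/b)) = 381200 N·m, T_B = 628800 N·m.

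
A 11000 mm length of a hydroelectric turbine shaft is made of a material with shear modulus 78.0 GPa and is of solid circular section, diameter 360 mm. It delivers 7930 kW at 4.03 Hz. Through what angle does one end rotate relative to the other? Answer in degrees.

ω = 2π·4.03 = 25.32 rad/s, so T = P/ω = 7930×10³ / 25.32 = 313200 N·m.
J = πd⁴/32 = π(0.360)⁴/32 = 1.649×10^-3 m⁴.
θ = T·L/(G·J) = 313200 × 11.0 / (78.0×10⁹ × 1.649×10^-3) = 0.02678 rad.

1.53°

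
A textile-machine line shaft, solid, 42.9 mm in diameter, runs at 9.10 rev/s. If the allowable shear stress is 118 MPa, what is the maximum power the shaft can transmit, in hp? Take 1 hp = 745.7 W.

140 hp

J = πd⁴/32 = π(0.0429)⁴/32 = 3.325×10^-7 m⁴.
T_max = τ_allow·J/r = 1.18×10^8 × 3.325×10^-7 / 0.0215 = 1829 N·m.
ω = 2π·9.10 = 57.18 rad/s, so P_max = T_max·ω = 1.046×10^5 W.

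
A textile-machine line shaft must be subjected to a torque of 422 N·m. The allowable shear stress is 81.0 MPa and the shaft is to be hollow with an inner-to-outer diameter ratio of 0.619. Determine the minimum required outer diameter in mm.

For a hollow shaft with d_i/d_o = 0.619: τ_max = 16T/(π d_o³ (1−k⁴)), so d_o = [16T/(π τ_allow (1−k⁴))]^(1/3) = [16·422.0/(π·8.10×10^7·0.8532)]^(1/3) = 0.03145 m.

31.4 mm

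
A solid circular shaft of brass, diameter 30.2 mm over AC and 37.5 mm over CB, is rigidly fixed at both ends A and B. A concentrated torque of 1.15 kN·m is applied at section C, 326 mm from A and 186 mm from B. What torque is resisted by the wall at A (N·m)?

223 N·m

Compatibility: T_A·a/J_AC = T_B·b/J_CB with T_A + T_B = T₀.
J_AC = 8.17×10^-8 m⁴, J_CB = 1.94×10^-7 m⁴, so T_A = T₀·(J_AC/a)/((J_AC/a)+(J_CB/b)) = 222.6 N·m, T_B = 927.4 N·m.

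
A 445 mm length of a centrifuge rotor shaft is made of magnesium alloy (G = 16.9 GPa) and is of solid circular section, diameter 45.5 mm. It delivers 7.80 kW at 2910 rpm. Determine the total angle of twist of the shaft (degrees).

0.0918°

ω = 2π·2910/60 = 304.7 rad/s, so T = P/ω = 7.80×10³ / 304.7 = 25.60 N·m.
J = πd⁴/32 = π(0.0455)⁴/32 = 4.208×10^-7 m⁴.
θ = T·L/(G·J) = 25.60 × 0.445 / (16.9×10⁹ × 4.208×10^-7) = 1.602×10^-3 rad.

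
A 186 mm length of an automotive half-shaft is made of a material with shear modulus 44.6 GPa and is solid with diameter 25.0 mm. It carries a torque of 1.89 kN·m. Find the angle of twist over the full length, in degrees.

J = πd⁴/32 = π(0.0250)⁴/32 = 3.835×10^-8 m⁴.
θ = T·L/(G·J) = 1890 × 0.186 / (44.6×10⁹ × 3.835×10^-8) = 0.2055 rad.

11.8°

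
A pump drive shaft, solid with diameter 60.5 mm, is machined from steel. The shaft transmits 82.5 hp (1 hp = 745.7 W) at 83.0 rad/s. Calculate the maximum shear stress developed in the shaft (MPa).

ω = 83.0 rad/s, so T = P/ω = 82.5×745.7 / 83.00 = 741.2 N·m.
J = πd⁴/32 = π(0.0605)⁴/32 = 1.315×10^-6 m⁴.
τ_max = T·r/J = 741.2 × 0.0302 / 1.315×10^-6 = 1.705×10^7 Pa.

17.0 MPa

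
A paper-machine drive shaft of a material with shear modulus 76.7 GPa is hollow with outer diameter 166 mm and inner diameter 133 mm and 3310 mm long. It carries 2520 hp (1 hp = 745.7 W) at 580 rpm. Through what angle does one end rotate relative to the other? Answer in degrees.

ω = 2π·580/60 = 60.74 rad/s, so T = P/ω = 2520×745.7 / 60.74 = 30940 N·m.
J = π(d_o⁴ − d_i⁴)/32 = π(0.166⁴ − 0.133⁴)/32 = 4.383×10^-5 m⁴.
θ = T·L/(G·J) = 30940 × 3.31 / (76.7×10⁹ × 4.383×10^-5) = 0.03046 rad.

1.75°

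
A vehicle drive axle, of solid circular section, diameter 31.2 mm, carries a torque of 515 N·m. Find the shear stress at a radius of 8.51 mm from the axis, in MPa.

47.1 MPa

J = πd⁴/32 = π(0.0312)⁴/32 = 9.303×10^-8 m⁴.
Shear stress varies linearly with radius: τ = T·r/J = 515.0 × 0.00851 / 9.303×10^-8 = 4.711×10^7 Pa.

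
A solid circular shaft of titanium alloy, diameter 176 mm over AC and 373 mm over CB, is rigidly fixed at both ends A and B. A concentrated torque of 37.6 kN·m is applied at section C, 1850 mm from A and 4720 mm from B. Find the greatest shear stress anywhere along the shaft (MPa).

Compatibility: T_A·a/J_AC = T_B·b/J_CB with T_A + T_B = T₀.
J_AC = 9.42×10^-5 m⁴, J_CB = 1.90×10^-3 m⁴, so T_A = T₀·(J_AC/a)/((J_AC/a)+(J_CB/b)) = 4221 N·m, T_B = 33380 N·m.
τ in each portion: τ_AC = 3.94×10^6 Pa, τ_CB = 3.28×10^6 Pa; maximum is in AC.
τ_max = T_AC·r/J = 4221·0.0880/9.42×10^-5 = 3.944×10^6 Pa.

3.94 MPa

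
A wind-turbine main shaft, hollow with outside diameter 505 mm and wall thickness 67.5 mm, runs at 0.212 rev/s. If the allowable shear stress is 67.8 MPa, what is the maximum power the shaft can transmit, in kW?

1630 kW

J = π(d_o⁴ − d_i⁴)/32 = π(0.505⁴ − 0.370⁴)/32 = 4.545×10^-3 m⁴.
T_max = τ_allow·J/r = 6.78×10^7 × 4.545×10^-3 / 0.253 = 1.220e6 N·m.
ω = 2π·0.212 = 1.332 rad/s, so P_max = T_max·ω = 1.626×10^6 W.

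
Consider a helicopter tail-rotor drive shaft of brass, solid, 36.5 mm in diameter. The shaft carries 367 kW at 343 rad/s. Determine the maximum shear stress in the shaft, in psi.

16300 psi

ω = 343 rad/s, so T = P/ω = 367×10³ / 343.0 = 1070 N·m.
J = πd⁴/32 = π(0.0365)⁴/32 = 1.742×10^-7 m⁴.
τ_max = T·r/J = 1070 × 0.0182 / 1.742×10^-7 = 1.121×10^8 Pa.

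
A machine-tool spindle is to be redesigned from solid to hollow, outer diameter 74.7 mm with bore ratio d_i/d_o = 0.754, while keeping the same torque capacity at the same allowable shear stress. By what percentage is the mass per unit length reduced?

44.0 %

Equal τ_max and T ⇒ the solid shaft needs d_s³ = d_o³(1−k⁴), so d_s = 74.7·(1−0.754⁴)^(1/3) = 65.59 mm.
Area ratio A_h/A_s = d_o²(1−k²)/d_s² = (1−k²)/(1−k⁴)^(2/3) = 0.5598.
Mass saving = 1 − 0.5598 = 44.0 %.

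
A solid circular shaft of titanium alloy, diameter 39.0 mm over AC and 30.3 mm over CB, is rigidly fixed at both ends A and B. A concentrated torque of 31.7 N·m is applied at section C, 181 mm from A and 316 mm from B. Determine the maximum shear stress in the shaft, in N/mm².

Compatibility: T_A·a/J_AC = T_B·b/J_CB with T_A + T_B = T₀.
J_AC = 2.27×10^-7 m⁴, J_CB = 8.28×10^-8 m⁴, so T_A = T₀·(J_AC/a)/((J_AC/a)+(J_CB/b)) = 26.23 N·m, T_B = 5.473 N·m.
τ in each portion: τ_AC = 2.25×10^6 Pa, τ_CB = 1.00×10^6 Pa; maximum is in AC.
τ_max = T_AC·r/J = 26.23·0.0195/2.27×10^-7 = 2.252×10^6 Pa.

2.25 N/mm²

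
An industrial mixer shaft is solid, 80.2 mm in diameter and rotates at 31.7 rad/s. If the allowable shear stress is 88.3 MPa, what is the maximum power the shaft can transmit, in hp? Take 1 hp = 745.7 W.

J = πd⁴/32 = π(0.0802)⁴/32 = 4.062×10^-6 m⁴.
T_max = τ_allow·J/r = 8.83×10^7 × 4.062×10^-6 / 0.0401 = 8944 N·m.
ω = 31.7 rad/s, so P_max = T_max·ω = 2.835×10^5 W.

380 hp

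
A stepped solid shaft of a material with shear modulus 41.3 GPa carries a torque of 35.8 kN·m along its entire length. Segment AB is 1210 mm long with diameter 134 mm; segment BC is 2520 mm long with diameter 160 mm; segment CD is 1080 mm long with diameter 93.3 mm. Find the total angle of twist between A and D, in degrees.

J_AB = π(0.134)⁴/32 = 3.17×10^-5 m⁴; J_BC = π(0.160)⁴/32 = 6.43×10^-5 m⁴; J_CD = π(0.0933)⁴/32 = 7.44×10^-6 m⁴.
θ = (T/G)·Σ L_i/J_i = (35800/41.3×10⁹)·(1.21/3.17×10^-5 + 2.52/6.43×10^-5 + 1.08/7.44×10^-6) = 0.1929 rad.

11.1°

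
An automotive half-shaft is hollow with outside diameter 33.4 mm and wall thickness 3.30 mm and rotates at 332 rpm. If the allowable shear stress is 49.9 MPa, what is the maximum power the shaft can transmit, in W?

J = π(d_o⁴ − d_i⁴)/32 = π(0.0334⁴ − 0.0268⁴)/32 = 7.153×10^-8 m⁴.
T_max = τ_allow·J/r = 4.99×10^7 × 7.153×10^-8 / 0.0167 = 213.7 N·m.
ω = 2π·332/60 = 34.77 rad/s, so P_max = T_max·ω = 7431 W.

7430 W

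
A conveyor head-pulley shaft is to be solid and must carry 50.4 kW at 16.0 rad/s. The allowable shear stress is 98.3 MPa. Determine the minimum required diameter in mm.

ω = 16.0 rad/s, so T = P/ω = 50.4×10³ / 16.00 = 3150 N·m.
For a solid shaft τ_max = 16T/(πd³), so d = (16T/(π τ_allow))^(1/3) = (16·3150/(π·9.83×10^7))^(1/3) = 0.05465 m.

54.6 mm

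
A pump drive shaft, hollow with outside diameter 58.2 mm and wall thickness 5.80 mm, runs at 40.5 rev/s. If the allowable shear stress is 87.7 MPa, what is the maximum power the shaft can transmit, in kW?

509 kW

J = π(d_o⁴ − d_i⁴)/32 = π(0.0582⁴ − 0.0466⁴)/32 = 6.634×10^-7 m⁴.
T_max = τ_allow·J/r = 8.77×10^7 × 6.634×10^-7 / 0.0291 = 1999 N·m.
ω = 2π·40.5 = 254.5 rad/s, so P_max = T_max·ω = 5.088×10^5 W.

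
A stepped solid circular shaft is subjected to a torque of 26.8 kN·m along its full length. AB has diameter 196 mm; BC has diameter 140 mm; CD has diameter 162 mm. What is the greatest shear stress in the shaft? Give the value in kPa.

49700 kPa

Under the same torque, τ_max = 16T/(πd³) is largest where d is smallest — segment BC (d = 140 mm).
τ_max = 16·26800/(π·(0.140)³) = 4.974×10^7 Pa.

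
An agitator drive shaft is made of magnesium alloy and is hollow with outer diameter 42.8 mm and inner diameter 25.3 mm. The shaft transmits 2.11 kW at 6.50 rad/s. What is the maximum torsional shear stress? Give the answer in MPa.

24.0 MPa

ω = 6.50 rad/s, so T = P/ω = 2.11×10³ / 6.500 = 324.6 N·m.
J = π(d_o⁴ − d_i⁴)/32 = π(0.0428⁴ − 0.0253⁴)/32 = 2.892×10^-7 m⁴.
τ_max = T·r/J = 324.6 × 0.0214 / 2.892×10^-7 = 2.402×10^7 Pa.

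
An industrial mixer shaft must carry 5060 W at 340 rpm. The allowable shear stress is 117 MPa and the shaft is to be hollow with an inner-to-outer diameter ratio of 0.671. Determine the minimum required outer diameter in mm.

19.8 mm

ω = 2π·340/60 = 35.60 rad/s, so T = P/ω = 5060 / 35.60 = 142.1 N·m.
For a hollow shaft with d_i/d_o = 0.671: τ_max = 16T/(π d_o³ (1−k⁴)), so d_o = [16T/(π τ_allow (1−k⁴))]^(1/3) = [16·142.1/(π·1.17×10^8·0.7973)]^(1/3) = 0.01980 m.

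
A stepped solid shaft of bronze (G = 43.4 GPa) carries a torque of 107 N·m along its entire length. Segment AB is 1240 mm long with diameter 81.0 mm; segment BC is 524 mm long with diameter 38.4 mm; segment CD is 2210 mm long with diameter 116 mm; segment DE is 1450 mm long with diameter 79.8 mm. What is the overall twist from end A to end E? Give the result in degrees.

J_AB = π(0.0810)⁴/32 = 4.23×10^-6 m⁴; J_BC = π(0.0384)⁴/32 = 2.13×10^-7 m⁴; J_CD = π(0.116)⁴/32 = 1.78×10^-5 m⁴; J_DE = π(0.0798)⁴/32 = 3.98×10^-6 m⁴.
θ = (T/G)·Σ L_i/J_i = (107.0/43.4×10⁹)·(1.24/4.23×10^-6 + 0.524/2.13×10^-7 + 2.21/1.78×10^-5 + 1.45/3.98×10^-6) = 7.980×10^-3 rad.

0.457°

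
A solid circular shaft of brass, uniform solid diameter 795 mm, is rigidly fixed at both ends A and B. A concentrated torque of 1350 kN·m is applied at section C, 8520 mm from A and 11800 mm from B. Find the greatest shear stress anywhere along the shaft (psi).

1150 psi

With uniform GJ and both ends fixed, compatibility θ_AC = θ_CB gives T_A·a = T_B·b, together with T_A + T_B = T₀.
T_A = T₀·b/(a+b) = 1.350e6·11800/20320 = 784000 N·m; T_B = 566000 N·m.
τ in each portion: τ_AC = 7.95×10^6 Pa, τ_CB = 5.74×10^6 Pa; maximum is in AC.
τ_max = T_AC·r/J = 784000·0.398/0.0392 = 7.946×10^6 Pa.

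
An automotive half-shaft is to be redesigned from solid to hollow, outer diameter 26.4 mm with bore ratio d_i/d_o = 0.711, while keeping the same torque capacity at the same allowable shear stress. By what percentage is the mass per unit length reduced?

Equal τ_max and T ⇒ the solid shaft needs d_s³ = d_o³(1−k⁴), so d_s = 26.4·(1−0.711⁴)^(1/3) = 23.93 mm.
Area ratio A_h/A_s = d_o²(1−k²)/d_s² = (1−k²)/(1−k⁴)^(2/3) = 0.6020.
Mass saving = 1 − 0.6020 = 39.8 %.

39.8 %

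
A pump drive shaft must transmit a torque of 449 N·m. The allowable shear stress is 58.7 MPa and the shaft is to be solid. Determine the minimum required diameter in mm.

33.9 mm

For a solid shaft τ_max = 16T/(πd³), so d = (16T/(π τ_allow))^(1/3) = (16·449.0/(π·5.87×10^7))^(1/3) = 0.03390 m.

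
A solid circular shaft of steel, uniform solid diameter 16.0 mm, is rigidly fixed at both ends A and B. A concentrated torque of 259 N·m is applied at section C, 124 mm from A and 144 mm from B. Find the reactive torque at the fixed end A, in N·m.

With uniform GJ and both ends fixed, compatibility θ_AC = θ_CB gives T_A·a = T_B·b, together with T_A + T_B = T₀.
T_A = T₀·b/(a+b) = 259.0·144/268.0 = 139.2 N·m; T_B = 119.8 N·m.

139 N·m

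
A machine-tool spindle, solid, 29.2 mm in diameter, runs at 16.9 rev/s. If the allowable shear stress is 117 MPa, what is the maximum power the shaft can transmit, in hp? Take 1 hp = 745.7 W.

81.4 hp

J = πd⁴/32 = π(0.0292)⁴/32 = 7.137×10^-8 m⁴.
T_max = τ_allow·J/r = 1.17×10^8 × 7.137×10^-8 / 0.0146 = 572.0 N·m.
ω = 2π·16.9 = 106.2 rad/s, so P_max = T_max·ω = 6.073×10^4 W.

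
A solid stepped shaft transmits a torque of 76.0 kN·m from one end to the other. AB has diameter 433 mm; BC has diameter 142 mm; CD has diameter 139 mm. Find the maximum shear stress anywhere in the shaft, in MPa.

Under the same torque, τ_max = 16T/(πd³) is largest where d is smallest — segment CD (d = 139 mm).
τ_max = 16·76000/(π·(0.139)³) = 1.441×10^8 Pa.

144 MPa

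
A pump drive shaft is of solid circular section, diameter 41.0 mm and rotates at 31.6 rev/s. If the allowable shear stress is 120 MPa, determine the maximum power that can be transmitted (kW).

322 kW

J = πd⁴/32 = π(0.0410)⁴/32 = 2.774×10^-7 m⁴.
T_max = τ_allow·J/r = 1.20×10^8 × 2.774×10^-7 / 0.0205 = 1624 N·m.
ω = 2π·31.6 = 198.5 rad/s, so P_max = T_max·ω = 3.224×10^5 W.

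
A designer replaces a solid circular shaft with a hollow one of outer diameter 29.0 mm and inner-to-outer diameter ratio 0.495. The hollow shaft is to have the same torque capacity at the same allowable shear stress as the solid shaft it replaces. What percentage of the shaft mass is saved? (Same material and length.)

Equal τ_max and T ⇒ the solid shaft needs d_s³ = d_o³(1−k⁴), so d_s = 29.0·(1−0.495⁴)^(1/3) = 28.41 mm.
Area ratio A_h/A_s = d_o²(1−k²)/d_s² = (1−k²)/(1−k⁴)^(2/3) = 0.7868.
Mass saving = 1 − 0.7868 = 21.3 %.

21.3 %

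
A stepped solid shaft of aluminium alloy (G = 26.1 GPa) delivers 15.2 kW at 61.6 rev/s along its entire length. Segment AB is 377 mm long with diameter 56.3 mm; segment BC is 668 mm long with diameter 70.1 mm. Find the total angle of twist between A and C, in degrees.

ω = 2π·61.6 = 387.0 rad/s, so T = P/ω = 15.2×10³ / 387.0 = 39.27 N·m.
J_AB = π(0.0563)⁴/32 = 9.86×10^-7 m⁴; J_BC = π(0.0701)⁴/32 = 2.37×10^-6 m⁴.
θ = (T/G)·Σ L_i/J_i = (39.27/26.1×10⁹)·(0.377/9.86×10^-7 + 0.668/2.37×10^-6) = 9.991×10^-4 rad.

0.0572°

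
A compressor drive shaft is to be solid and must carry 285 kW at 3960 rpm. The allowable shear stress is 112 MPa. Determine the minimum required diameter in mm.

31.5 mm

ω = 2π·3960/60 = 414.7 rad/s, so T = P/ω = 285×10³ / 414.7 = 687.3 N·m.
For a solid shaft τ_max = 16T/(πd³), so d = (16T/(π τ_allow))^(1/3) = (16·687.3/(π·1.12×10^8))^(1/3) = 0.03150 m.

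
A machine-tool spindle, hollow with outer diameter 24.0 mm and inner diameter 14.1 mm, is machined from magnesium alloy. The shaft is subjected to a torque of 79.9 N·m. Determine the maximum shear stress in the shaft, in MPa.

33.4 MPa

J = π(d_o⁴ − d_i⁴)/32 = π(0.0240⁴ − 0.0141⁴)/32 = 2.869×10^-8 m⁴.
τ_max = T·r/J = 79.90 × 0.0120 / 2.869×10^-8 = 3.342×10^7 Pa.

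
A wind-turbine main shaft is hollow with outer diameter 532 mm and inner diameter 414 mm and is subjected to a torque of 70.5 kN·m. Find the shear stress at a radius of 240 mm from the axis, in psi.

493 psi

J = π(d_o⁴ − d_i⁴)/32 = π(0.532⁴ − 0.414⁴)/32 = 4.980×10^-3 m⁴.
Shear stress varies linearly with radius: τ = T·r/J = 70500 × 0.240 / 4.980×10^-3 = 3.398×10^6 Pa.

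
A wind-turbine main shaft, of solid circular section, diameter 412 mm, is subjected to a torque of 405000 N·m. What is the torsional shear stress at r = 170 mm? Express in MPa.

24.3 MPa

J = πd⁴/32 = π(0.412)⁴/32 = 2.829×10^-3 m⁴.
Shear stress varies linearly with radius: τ = T·r/J = 405000 × 0.170 / 2.829×10^-3 = 2.434×10^7 Pa.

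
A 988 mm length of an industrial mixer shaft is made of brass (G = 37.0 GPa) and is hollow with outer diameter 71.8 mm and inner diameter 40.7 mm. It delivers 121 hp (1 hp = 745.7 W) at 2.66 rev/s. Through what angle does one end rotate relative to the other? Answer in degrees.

ω = 2π·2.66 = 16.71 rad/s, so T = P/ω = 121×745.7 / 16.71 = 5399 N·m.
J = π(d_o⁴ − d_i⁴)/32 = π(0.0718⁴ − 0.0407⁴)/32 = 2.340×10^-6 m⁴.
θ = T·L/(G·J) = 5399 × 0.988 / (37.0×10⁹ × 2.340×10^-6) = 0.06161 rad.

3.53°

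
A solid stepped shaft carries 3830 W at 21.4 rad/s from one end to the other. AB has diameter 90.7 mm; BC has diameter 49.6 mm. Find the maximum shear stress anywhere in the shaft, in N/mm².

7.47 N/mm²

ω = 21.4 rad/s, so T = P/ω = 3830 / 21.40 = 179.0 N·m.
Under the same torque, τ_max = 16T/(πd³) is largest where d is smallest — segment BC (d = 49.6 mm).
τ_max = 16·179.0/(π·(0.0496)³) = 7.470×10^6 Pa.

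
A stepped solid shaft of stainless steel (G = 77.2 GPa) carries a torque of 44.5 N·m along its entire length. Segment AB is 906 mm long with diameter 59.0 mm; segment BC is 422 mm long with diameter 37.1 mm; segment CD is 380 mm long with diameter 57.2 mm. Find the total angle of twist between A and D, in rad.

J_AB = π(0.0590)⁴/32 = 1.19×10^-6 m⁴; J_BC = π(0.0371)⁴/32 = 1.86×10^-7 m⁴; J_CD = π(0.0572)⁴/32 = 1.05×10^-6 m⁴.
θ = (T/G)·Σ L_i/J_i = (44.50/77.2×10⁹)·(0.906/1.19×10^-6 + 0.422/1.86×10^-7 + 0.380/1.05×10^-6) = 1.955×10^-3 rad.

0.00196 rad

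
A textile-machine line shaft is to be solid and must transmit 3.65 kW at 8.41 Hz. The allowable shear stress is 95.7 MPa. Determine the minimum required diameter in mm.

15.4 mm

ω = 2π·8.41 = 52.84 rad/s, so T = P/ω = 3.65×10³ / 52.84 = 69.07 N·m.
For a solid shaft τ_max = 16T/(πd³), so d = (16T/(π τ_allow))^(1/3) = (16·69.07/(π·9.57×10^7))^(1/3) = 0.01543 m.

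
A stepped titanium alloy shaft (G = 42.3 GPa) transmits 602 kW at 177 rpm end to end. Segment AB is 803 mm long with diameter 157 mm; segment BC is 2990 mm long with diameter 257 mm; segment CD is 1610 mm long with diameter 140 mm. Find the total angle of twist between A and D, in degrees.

ω = 2π·177/60 = 18.54 rad/s, so T = P/ω = 602×10³ / 18.54 = 32480 N·m.
J_AB = π(0.157)⁴/32 = 5.96×10^-5 m⁴; J_BC = π(0.257)⁴/32 = 4.28×10^-4 m⁴; J_CD = π(0.140)⁴/32 = 3.77×10^-5 m⁴.
θ = (T/G)·Σ L_i/J_i = (32480/42.3×10⁹)·(0.803/5.96×10^-5 + 2.99/4.28×10^-4 + 1.61/3.77×10^-5) = 0.04847 rad.

2.78°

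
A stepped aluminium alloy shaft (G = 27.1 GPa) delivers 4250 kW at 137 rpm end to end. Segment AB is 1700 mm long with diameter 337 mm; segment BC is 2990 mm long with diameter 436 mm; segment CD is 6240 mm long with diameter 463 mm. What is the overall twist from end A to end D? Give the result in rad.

ω = 2π·137/60 = 14.35 rad/s, so T = P/ω = 4250×10³ / 14.35 = 296200 N·m.
J_AB = π(0.337)⁴/32 = 1.27×10^-3 m⁴; J_BC = π(0.436)⁴/32 = 3.55×10^-3 m⁴; J_CD = π(0.463)⁴/32 = 4.51×10^-3 m⁴.
θ = (T/G)·Σ L_i/J_i = (296200/27.1×10⁹)·(1.70/1.27×10^-3 + 2.99/3.55×10^-3 + 6.24/4.51×10^-3) = 0.03901 rad.

0.0390 rad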